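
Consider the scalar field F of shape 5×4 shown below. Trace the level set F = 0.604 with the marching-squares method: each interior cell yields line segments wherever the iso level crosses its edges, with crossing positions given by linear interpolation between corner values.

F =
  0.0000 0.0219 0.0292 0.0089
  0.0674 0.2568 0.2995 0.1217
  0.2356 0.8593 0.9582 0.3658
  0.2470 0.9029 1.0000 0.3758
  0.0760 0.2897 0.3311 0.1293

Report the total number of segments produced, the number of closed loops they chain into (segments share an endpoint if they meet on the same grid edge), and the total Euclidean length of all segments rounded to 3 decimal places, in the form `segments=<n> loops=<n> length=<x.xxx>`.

cell (1,0): code 0100 → (1.576,1.000)–(2.000,0.591)
cell (1,1): code 1100 → (1.462,2.000)–(1.576,1.000)
cell (1,2): code 1000 → (2.000,2.598)–(1.462,2.000)
cell (2,0): code 0110 → (2.000,0.591)–(3.000,0.544)
cell (2,2): code 1001 → (3.000,2.634)–(2.000,2.598)
cell (3,0): code 0010 → (3.000,0.544)–(3.487,1.000)
cell (3,1): code 0011 → (3.487,1.000)–(3.592,2.000)
cell (3,2): code 0001 → (3.592,2.000)–(3.000,2.634)
total: 8 segments, chained into 1 closed loop(s), length Σ = 6.941986

segments=8 loops=1 length=6.942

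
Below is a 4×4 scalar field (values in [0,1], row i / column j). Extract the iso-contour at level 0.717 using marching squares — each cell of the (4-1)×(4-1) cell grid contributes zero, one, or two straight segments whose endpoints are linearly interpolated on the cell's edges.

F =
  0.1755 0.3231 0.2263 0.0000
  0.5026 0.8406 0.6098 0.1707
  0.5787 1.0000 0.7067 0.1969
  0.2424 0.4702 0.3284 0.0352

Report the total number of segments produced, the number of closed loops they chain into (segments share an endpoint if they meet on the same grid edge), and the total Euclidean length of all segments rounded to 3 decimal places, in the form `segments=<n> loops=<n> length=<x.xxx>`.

cell (0,0): code 0100 → (0.761,1.000)–(1.000,0.634)
cell (0,1): code 1000 → (1.000,1.536)–(0.761,1.000)
cell (1,0): code 0110 → (1.000,0.634)–(2.000,0.328)
cell (1,1): code 1001 → (2.000,1.965)–(1.000,1.536)
cell (2,0): code 0010 → (2.000,0.328)–(2.534,1.000)
cell (2,1): code 0001 → (2.534,1.000)–(2.000,1.965)
total: 6 segments, chained into 1 closed loop(s), length Σ = 5.118305

segments=6 loops=1 length=5.118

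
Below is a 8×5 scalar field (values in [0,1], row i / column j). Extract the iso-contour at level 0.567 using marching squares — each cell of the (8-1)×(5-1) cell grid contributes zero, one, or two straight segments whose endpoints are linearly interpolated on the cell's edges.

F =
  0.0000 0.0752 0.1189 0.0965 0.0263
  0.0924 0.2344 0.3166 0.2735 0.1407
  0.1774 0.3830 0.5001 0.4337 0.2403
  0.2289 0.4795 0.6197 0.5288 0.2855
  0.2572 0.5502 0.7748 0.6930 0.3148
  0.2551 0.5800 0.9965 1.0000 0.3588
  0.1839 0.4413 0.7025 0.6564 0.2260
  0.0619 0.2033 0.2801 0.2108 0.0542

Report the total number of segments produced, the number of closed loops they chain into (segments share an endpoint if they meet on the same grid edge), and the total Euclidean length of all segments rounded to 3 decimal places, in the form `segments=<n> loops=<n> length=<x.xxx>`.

segments=14 loops=1 length=9.967

cell (2,1): code 0100 → (2.559,2.000)–(3.000,1.624)
cell (2,2): code 1000 → (3.000,2.580)–(2.559,2.000)
cell (3,1): code 0110 → (3.000,1.624)–(4.000,1.075)
cell (3,2): code 1101 → (3.233,3.000)–(3.000,2.580)
cell (3,3): code 1000 → (4.000,3.333)–(3.233,3.000)
cell (4,0): code 0100 → (4.564,1.000)–(5.000,0.960)
cell (4,1): code 1110 → (4.000,1.075)–(4.564,1.000)
cell (4,3): code 1001 → (5.000,3.675)–(4.000,3.333)
cell (5,0): code 0010 → (5.000,0.960)–(5.094,1.000)
cell (5,1): code 0111 → (5.094,1.000)–(6.000,1.481)
cell (5,3): code 1001 → (6.000,3.208)–(5.000,3.675)
cell (6,1): code 0010 → (6.000,1.481)–(6.321,2.000)
cell (6,2): code 0011 → (6.321,2.000)–(6.201,3.000)
cell (6,3): code 0001 → (6.201,3.000)–(6.000,3.208)
total: 14 segments, chained into 1 closed loop(s), length Σ = 9.966762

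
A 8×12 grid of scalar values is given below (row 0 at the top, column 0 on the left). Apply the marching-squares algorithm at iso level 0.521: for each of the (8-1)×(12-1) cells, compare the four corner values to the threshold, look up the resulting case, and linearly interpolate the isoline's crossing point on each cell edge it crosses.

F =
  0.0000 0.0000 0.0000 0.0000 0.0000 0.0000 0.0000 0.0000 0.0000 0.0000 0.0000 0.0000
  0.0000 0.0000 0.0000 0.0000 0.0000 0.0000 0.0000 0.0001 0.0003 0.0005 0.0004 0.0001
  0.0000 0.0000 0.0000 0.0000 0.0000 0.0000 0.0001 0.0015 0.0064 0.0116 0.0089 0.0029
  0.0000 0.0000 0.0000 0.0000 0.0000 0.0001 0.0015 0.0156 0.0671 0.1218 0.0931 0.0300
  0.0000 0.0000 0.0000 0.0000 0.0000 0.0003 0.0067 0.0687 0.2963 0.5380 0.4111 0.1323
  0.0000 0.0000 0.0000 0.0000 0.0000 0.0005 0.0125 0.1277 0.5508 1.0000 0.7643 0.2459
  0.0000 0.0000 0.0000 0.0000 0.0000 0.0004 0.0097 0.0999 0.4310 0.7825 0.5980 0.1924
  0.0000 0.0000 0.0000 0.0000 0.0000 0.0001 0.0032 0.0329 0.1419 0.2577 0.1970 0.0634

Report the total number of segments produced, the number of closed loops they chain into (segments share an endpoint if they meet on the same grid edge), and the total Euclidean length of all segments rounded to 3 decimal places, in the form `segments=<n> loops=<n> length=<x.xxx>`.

cell (3,8): code 0100 → (3.959,9.000)–(4.000,8.930)
cell (3,9): code 1000 → (4.000,9.134)–(3.959,9.000)
cell (4,7): code 0100 → (4.883,8.000)–(5.000,7.930)
cell (4,8): code 1110 → (4.000,8.930)–(4.883,8.000)
cell (4,9): code 1101 → (4.311,10.000)–(4.000,9.134)
cell (4,10): code 1000 → (5.000,10.469)–(4.311,10.000)
cell (5,7): code 0010 → (5.000,7.930)–(5.249,8.000)
cell (5,8): code 0111 → (5.249,8.000)–(6.000,8.256)
cell (5,10): code 1001 → (6.000,10.190)–(5.000,10.469)
cell (6,8): code 0010 → (6.000,8.256)–(6.498,9.000)
cell (6,9): code 0011 → (6.498,9.000)–(6.192,10.000)
cell (6,10): code 0001 → (6.192,10.000)–(6.000,10.190)
total: 12 segments, chained into 1 closed loop(s), length Σ = 7.695724

segments=12 loops=1 length=7.696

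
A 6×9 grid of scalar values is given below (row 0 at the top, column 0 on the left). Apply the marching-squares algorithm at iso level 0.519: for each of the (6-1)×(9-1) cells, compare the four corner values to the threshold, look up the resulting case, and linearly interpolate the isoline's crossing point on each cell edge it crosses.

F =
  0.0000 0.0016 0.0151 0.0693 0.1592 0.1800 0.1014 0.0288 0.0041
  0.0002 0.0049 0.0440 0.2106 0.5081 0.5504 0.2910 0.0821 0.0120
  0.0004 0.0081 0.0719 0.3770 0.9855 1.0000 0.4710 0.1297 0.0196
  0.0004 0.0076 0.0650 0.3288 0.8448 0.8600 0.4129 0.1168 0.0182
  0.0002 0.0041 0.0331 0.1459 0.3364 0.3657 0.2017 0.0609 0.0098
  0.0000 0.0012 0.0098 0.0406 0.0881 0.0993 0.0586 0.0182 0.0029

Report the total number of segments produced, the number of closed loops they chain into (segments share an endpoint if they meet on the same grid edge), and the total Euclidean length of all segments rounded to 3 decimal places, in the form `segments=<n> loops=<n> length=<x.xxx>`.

cell (0,4): code 0100 → (0.915,5.000)–(1.000,4.258)
cell (0,5): code 1000 → (1.000,5.121)–(0.915,5.000)
cell (1,3): code 0100 → (1.023,4.000)–(2.000,3.233)
cell (1,4): code 1110 → (1.000,4.258)–(1.023,4.000)
cell (1,5): code 1001 → (2.000,5.909)–(1.000,5.121)
cell (2,3): code 0110 → (2.000,3.233)–(3.000,3.369)
cell (2,5): code 1001 → (3.000,5.763)–(2.000,5.909)
cell (3,3): code 0010 → (3.000,3.369)–(3.641,4.000)
cell (3,4): code 0011 → (3.641,4.000)–(3.690,5.000)
cell (3,5): code 0001 → (3.690,5.000)–(3.000,5.763)
total: 10 segments, chained into 1 closed loop(s), length Σ = 8.617942

segments=10 loops=1 length=8.618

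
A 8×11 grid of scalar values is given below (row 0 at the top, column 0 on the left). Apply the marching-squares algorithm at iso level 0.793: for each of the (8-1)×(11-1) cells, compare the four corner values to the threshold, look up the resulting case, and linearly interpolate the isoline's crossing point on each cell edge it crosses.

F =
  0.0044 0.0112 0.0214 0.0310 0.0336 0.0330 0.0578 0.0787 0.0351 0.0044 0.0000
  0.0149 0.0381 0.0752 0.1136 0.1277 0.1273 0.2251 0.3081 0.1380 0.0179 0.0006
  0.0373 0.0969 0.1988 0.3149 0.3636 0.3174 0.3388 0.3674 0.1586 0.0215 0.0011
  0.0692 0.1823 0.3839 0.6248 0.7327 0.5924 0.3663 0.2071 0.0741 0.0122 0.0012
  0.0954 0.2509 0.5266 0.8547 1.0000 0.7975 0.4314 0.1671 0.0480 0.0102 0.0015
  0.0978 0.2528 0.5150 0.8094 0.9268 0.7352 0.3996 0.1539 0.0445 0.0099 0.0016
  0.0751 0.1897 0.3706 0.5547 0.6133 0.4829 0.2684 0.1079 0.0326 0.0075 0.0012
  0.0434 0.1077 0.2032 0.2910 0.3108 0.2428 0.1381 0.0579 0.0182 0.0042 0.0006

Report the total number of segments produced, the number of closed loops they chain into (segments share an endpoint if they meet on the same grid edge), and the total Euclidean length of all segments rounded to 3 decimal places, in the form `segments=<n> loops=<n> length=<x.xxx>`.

segments=10 loops=1 length=6.750

cell (3,2): code 0100 → (3.732,3.000)–(4.000,2.812)
cell (3,3): code 1100 → (3.226,4.000)–(3.732,3.000)
cell (3,4): code 1100 → (3.978,5.000)–(3.226,4.000)
cell (3,5): code 1000 → (4.000,5.012)–(3.978,5.000)
cell (4,2): code 0110 → (4.000,2.812)–(5.000,2.944)
cell (4,4): code 1011 → (5.000,4.698)–(4.072,5.000)
cell (4,5): code 0001 → (4.072,5.000)–(4.000,5.012)
cell (5,2): code 0010 → (5.000,2.944)–(5.064,3.000)
cell (5,3): code 0011 → (5.064,3.000)–(5.427,4.000)
cell (5,4): code 0001 → (5.427,4.000)–(5.000,4.698)
total: 10 segments, chained into 1 closed loop(s), length Σ = 6.749863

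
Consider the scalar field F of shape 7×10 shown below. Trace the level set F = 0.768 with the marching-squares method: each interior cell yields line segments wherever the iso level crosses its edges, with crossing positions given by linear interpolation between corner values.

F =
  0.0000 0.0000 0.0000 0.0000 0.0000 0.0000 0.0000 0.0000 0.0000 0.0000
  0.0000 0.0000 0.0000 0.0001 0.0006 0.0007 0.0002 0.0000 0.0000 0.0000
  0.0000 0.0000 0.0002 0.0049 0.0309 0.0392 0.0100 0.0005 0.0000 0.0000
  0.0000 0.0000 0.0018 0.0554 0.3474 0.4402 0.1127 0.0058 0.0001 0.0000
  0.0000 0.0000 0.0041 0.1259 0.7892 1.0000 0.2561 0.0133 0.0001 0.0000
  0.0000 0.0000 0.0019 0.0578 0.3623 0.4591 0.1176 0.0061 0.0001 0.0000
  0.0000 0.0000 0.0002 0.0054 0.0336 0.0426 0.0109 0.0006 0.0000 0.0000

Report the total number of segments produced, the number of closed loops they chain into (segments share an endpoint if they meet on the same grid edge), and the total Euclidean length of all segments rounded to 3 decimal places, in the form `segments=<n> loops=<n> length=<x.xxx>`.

cell (3,3): code 0100 → (3.952,4.000)–(4.000,3.968)
cell (3,4): code 1100 → (3.586,5.000)–(3.952,4.000)
cell (3,5): code 1000 → (4.000,5.312)–(3.586,5.000)
cell (4,3): code 0010 → (4.000,3.968)–(4.050,4.000)
cell (4,4): code 0011 → (4.050,4.000)–(4.429,5.000)
cell (4,5): code 0001 → (4.429,5.000)–(4.000,5.312)
total: 6 segments, chained into 1 closed loop(s), length Σ = 3.300223

segments=6 loops=1 length=3.300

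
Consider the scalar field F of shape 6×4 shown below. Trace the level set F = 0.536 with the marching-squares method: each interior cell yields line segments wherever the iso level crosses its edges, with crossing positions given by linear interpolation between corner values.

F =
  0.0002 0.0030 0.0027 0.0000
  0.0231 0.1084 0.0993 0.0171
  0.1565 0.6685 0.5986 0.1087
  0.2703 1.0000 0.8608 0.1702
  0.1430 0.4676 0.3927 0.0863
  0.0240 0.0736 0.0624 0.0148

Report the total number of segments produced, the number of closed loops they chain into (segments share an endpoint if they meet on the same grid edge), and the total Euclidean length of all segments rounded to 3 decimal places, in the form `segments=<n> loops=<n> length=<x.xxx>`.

cell (1,0): code 0100 → (1.763,1.000)–(2.000,0.741)
cell (1,1): code 1100 → (1.875,2.000)–(1.763,1.000)
cell (1,2): code 1000 → (2.000,2.128)–(1.875,2.000)
cell (2,0): code 0110 → (2.000,0.741)–(3.000,0.364)
cell (2,2): code 1001 → (3.000,2.470)–(2.000,2.128)
cell (3,0): code 0010 → (3.000,0.364)–(3.872,1.000)
cell (3,1): code 0011 → (3.872,1.000)–(3.694,2.000)
cell (3,2): code 0001 → (3.694,2.000)–(3.000,2.470)
total: 8 segments, chained into 1 closed loop(s), length Σ = 6.594315

segments=8 loops=1 length=6.594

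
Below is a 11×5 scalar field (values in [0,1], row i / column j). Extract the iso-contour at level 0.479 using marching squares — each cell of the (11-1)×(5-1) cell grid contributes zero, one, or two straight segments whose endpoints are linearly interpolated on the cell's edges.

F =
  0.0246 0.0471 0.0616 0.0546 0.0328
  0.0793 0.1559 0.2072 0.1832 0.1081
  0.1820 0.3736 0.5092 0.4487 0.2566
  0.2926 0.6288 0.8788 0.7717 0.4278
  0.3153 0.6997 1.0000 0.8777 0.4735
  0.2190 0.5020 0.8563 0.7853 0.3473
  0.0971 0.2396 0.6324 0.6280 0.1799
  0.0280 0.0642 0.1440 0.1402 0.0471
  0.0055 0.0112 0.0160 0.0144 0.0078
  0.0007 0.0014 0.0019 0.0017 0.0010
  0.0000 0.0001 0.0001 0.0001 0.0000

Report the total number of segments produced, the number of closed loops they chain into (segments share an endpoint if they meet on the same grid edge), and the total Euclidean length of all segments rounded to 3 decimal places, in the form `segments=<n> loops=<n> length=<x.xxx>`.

cell (1,1): code 0100 → (1.900,2.000)–(2.000,1.777)
cell (1,2): code 1000 → (2.000,2.499)–(1.900,2.000)
cell (2,0): code 0100 → (2.413,1.000)–(3.000,0.554)
cell (2,1): code 1110 → (2.000,1.777)–(2.413,1.000)
cell (2,2): code 1101 → (2.094,3.000)–(2.000,2.499)
cell (2,3): code 1000 → (3.000,3.851)–(2.094,3.000)
cell (3,0): code 0110 → (3.000,0.554)–(4.000,0.426)
cell (3,3): code 1001 → (4.000,3.986)–(3.000,3.851)
cell (4,0): code 0110 → (4.000,0.426)–(5.000,0.919)
cell (4,3): code 1001 → (5.000,3.699)–(4.000,3.986)
cell (5,0): code 0010 → (5.000,0.919)–(5.088,1.000)
cell (5,1): code 0111 → (5.088,1.000)–(6.000,1.609)
cell (5,3): code 1001 → (6.000,3.333)–(5.000,3.699)
cell (6,1): code 0010 → (6.000,1.609)–(6.314,2.000)
cell (6,2): code 0011 → (6.314,2.000)–(6.305,3.000)
cell (6,3): code 0001 → (6.305,3.000)–(6.000,3.333)
total: 16 segments, chained into 1 closed loop(s), length Σ = 12.530309

segments=16 loops=1 length=12.530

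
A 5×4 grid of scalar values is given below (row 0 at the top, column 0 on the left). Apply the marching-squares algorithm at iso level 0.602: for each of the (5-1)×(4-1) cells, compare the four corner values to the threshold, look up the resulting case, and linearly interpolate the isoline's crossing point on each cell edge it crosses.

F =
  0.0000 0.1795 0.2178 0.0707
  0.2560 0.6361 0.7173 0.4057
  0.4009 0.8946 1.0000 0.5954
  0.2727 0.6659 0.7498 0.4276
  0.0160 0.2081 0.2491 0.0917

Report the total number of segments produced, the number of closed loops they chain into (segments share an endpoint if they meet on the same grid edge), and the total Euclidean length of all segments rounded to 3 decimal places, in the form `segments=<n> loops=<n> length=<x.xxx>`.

cell (0,0): code 0100 → (0.925,1.000)–(1.000,0.910)
cell (0,1): code 1100 → (0.769,2.000)–(0.925,1.000)
cell (0,2): code 1000 → (1.000,2.370)–(0.769,2.000)
cell (1,0): code 0110 → (1.000,0.910)–(2.000,0.407)
cell (1,2): code 1001 → (2.000,2.984)–(1.000,2.370)
cell (2,0): code 0110 → (2.000,0.407)–(3.000,0.837)
cell (2,2): code 1001 → (3.000,2.459)–(2.000,2.984)
cell (3,0): code 0010 → (3.000,0.837)–(3.140,1.000)
cell (3,1): code 0011 → (3.140,1.000)–(3.295,2.000)
cell (3,2): code 0001 → (3.295,2.000)–(3.000,2.459)
total: 10 segments, chained into 1 closed loop(s), length Σ = 7.847370

segments=10 loops=1 length=7.847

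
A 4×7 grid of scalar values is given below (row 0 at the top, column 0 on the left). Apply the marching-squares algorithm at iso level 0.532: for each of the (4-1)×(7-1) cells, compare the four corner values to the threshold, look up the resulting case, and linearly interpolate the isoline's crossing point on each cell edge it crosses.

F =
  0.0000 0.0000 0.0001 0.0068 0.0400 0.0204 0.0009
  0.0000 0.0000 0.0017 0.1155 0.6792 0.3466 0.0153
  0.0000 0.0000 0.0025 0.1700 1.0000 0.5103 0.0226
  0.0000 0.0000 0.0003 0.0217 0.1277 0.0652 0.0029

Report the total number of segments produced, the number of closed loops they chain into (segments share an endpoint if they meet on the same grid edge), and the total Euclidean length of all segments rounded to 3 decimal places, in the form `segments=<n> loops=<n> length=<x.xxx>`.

cell (0,3): code 0100 → (0.770,4.000)–(1.000,3.739)
cell (0,4): code 1000 → (1.000,4.443)–(0.770,4.000)
cell (1,3): code 0110 → (1.000,3.739)–(2.000,3.436)
cell (1,4): code 1001 → (2.000,4.956)–(1.000,4.443)
cell (2,3): code 0010 → (2.000,3.436)–(2.537,4.000)
cell (2,4): code 0001 → (2.537,4.000)–(2.000,4.956)
total: 6 segments, chained into 1 closed loop(s), length Σ = 4.890152

segments=6 loops=1 length=4.890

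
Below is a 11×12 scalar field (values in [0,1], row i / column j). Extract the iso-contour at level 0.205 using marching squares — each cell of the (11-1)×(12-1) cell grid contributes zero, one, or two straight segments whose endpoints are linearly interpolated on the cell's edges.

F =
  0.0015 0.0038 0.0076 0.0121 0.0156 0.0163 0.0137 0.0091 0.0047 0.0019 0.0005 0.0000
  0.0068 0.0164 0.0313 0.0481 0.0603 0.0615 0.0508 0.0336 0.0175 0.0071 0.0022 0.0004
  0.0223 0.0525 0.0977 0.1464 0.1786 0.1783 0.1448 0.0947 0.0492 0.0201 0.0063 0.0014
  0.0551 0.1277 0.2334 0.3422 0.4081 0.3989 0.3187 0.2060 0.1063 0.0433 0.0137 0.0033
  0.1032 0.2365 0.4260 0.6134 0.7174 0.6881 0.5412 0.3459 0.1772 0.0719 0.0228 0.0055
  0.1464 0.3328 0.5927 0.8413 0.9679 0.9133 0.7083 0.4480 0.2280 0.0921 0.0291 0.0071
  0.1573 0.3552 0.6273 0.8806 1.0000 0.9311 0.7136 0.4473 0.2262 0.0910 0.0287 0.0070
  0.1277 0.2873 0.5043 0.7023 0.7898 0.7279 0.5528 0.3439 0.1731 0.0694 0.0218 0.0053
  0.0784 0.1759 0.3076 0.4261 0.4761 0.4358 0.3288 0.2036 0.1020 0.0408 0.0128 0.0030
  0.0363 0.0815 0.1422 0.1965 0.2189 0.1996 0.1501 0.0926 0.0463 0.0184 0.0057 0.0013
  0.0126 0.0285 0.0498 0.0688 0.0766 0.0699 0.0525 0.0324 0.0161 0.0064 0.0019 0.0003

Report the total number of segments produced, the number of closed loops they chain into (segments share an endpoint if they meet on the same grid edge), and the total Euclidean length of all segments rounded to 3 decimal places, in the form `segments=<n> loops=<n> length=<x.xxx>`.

cell (2,1): code 0100 → (2.791,2.000)–(3.000,1.731)
cell (2,2): code 1100 → (2.299,3.000)–(2.791,2.000)
cell (2,3): code 1100 → (2.115,4.000)–(2.299,3.000)
cell (2,4): code 1100 → (2.121,5.000)–(2.115,4.000)
cell (2,5): code 1100 → (2.346,6.000)–(2.121,5.000)
cell (2,6): code 1100 → (2.991,7.000)–(2.346,6.000)
cell (2,7): code 1000 → (3.000,7.010)–(2.991,7.000)
cell (3,0): code 0100 → (3.710,1.000)–(4.000,0.764)
cell (3,1): code 1110 → (3.000,1.731)–(3.710,1.000)
cell (3,7): code 1001 → (4.000,7.835)–(3.000,7.010)
cell (4,0): code 0110 → (4.000,0.764)–(5.000,0.314)
cell (4,7): code 1101 → (4.547,8.000)–(4.000,7.835)
cell (4,8): code 1000 → (5.000,8.169)–(4.547,8.000)
cell (5,0): code 0110 → (5.000,0.314)–(6.000,0.241)
cell (5,8): code 1001 → (6.000,8.157)–(5.000,8.169)
cell (6,0): code 0110 → (6.000,0.241)–(7.000,0.484)
cell (6,7): code 1011 → (7.000,7.813)–(6.399,8.000)
cell (6,8): code 0001 → (6.399,8.000)–(6.000,8.157)
cell (7,0): code 0010 → (7.000,0.484)–(7.739,1.000)
cell (7,1): code 0111 → (7.739,1.000)–(8.000,1.221)
cell (7,6): code 1011 → (8.000,6.989)–(7.990,7.000)
cell (7,7): code 0001 → (7.990,7.000)–(7.000,7.813)
cell (8,1): code 0010 → (8.000,1.221)–(8.620,2.000)
cell (8,2): code 0011 → (8.620,2.000)–(8.963,3.000)
cell (8,3): code 0111 → (8.963,3.000)–(9.000,3.379)
cell (8,4): code 1011 → (9.000,4.720)–(8.977,5.000)
cell (8,5): code 0011 → (8.977,5.000)–(8.693,6.000)
cell (8,6): code 0001 → (8.693,6.000)–(8.000,6.989)
cell (9,3): code 0010 → (9.000,3.379)–(9.098,4.000)
cell (9,4): code 0001 → (9.098,4.000)–(9.000,4.720)
total: 30 segments, chained into 1 closed loop(s), length Σ = 23.487191

segments=30 loops=1 length=23.487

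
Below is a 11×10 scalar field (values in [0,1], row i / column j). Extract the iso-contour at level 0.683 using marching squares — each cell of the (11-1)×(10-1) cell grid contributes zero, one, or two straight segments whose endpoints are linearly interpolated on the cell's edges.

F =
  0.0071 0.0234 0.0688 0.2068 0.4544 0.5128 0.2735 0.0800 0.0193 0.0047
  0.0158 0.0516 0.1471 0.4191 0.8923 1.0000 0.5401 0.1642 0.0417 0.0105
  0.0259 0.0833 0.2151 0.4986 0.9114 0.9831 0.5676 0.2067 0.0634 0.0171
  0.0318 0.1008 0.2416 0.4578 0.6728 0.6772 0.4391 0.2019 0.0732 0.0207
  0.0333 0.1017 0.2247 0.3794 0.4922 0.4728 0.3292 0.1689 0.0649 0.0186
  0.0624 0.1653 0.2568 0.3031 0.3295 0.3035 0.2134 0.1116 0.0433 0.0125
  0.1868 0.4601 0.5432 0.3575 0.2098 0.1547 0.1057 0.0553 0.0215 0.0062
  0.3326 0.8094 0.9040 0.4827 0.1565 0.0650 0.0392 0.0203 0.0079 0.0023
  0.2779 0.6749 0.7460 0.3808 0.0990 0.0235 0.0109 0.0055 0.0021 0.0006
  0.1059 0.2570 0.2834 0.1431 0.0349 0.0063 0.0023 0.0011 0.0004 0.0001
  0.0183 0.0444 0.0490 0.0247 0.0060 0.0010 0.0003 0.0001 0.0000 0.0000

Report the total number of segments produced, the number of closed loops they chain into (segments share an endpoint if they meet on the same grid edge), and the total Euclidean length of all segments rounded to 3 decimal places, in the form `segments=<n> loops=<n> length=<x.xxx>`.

segments=16 loops=2 length=13.512

cell (0,3): code 0100 → (0.522,4.000)–(1.000,3.558)
cell (0,4): code 1100 → (0.349,5.000)–(0.522,4.000)
cell (0,5): code 1000 → (1.000,5.689)–(0.349,5.000)
cell (1,3): code 0110 → (1.000,3.558)–(2.000,3.447)
cell (1,5): code 1001 → (2.000,5.722)–(1.000,5.689)
cell (2,3): code 0010 → (2.000,3.447)–(2.957,4.000)
cell (2,4): code 0011 → (2.957,4.000)–(2.981,5.000)
cell (2,5): code 0001 → (2.981,5.000)–(2.000,5.722)
cell (6,0): code 0100 → (6.638,1.000)–(7.000,0.735)
cell (6,1): code 1100 → (6.387,2.000)–(6.638,1.000)
cell (6,2): code 1000 → (7.000,2.525)–(6.387,2.000)
cell (7,0): code 0010 → (7.000,0.735)–(7.940,1.000)
cell (7,1): code 0111 → (7.940,1.000)–(8.000,1.114)
cell (7,2): code 1001 → (8.000,2.173)–(7.000,2.525)
cell (8,1): code 0010 → (8.000,1.114)–(8.136,2.000)
cell (8,2): code 0001 → (8.136,2.000)–(8.000,2.173)
total: 16 segments, chained into 2 closed loop(s), length Σ = 13.512459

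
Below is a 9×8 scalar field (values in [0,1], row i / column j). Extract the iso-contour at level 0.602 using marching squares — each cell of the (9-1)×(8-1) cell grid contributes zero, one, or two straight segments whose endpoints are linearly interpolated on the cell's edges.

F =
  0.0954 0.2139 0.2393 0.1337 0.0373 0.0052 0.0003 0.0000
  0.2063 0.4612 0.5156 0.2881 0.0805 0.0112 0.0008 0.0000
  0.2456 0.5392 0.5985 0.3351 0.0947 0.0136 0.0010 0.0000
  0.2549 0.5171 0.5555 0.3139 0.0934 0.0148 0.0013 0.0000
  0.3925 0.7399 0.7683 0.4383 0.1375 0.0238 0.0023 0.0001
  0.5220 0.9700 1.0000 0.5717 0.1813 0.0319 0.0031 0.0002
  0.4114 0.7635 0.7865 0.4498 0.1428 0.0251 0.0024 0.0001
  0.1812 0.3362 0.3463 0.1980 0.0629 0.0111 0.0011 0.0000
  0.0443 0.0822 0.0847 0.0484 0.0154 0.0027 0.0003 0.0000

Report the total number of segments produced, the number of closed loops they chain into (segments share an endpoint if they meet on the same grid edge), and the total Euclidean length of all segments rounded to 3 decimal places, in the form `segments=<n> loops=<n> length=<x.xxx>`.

cell (3,0): code 0100 → (3.381,1.000)–(4.000,0.603)
cell (3,1): code 1100 → (3.219,2.000)–(3.381,1.000)
cell (3,2): code 1000 → (4.000,2.504)–(3.219,2.000)
cell (4,0): code 0110 → (4.000,0.603)–(5.000,0.179)
cell (4,2): code 1001 → (5.000,2.929)–(4.000,2.504)
cell (5,0): code 0110 → (5.000,0.179)–(6.000,0.541)
cell (5,2): code 1001 → (6.000,2.548)–(5.000,2.929)
cell (6,0): code 0010 → (6.000,0.541)–(6.378,1.000)
cell (6,1): code 0011 → (6.378,1.000)–(6.419,2.000)
cell (6,2): code 0001 → (6.419,2.000)–(6.000,2.548)
total: 10 segments, chained into 1 closed loop(s), length Σ = 9.270396

segments=10 loops=1 length=9.270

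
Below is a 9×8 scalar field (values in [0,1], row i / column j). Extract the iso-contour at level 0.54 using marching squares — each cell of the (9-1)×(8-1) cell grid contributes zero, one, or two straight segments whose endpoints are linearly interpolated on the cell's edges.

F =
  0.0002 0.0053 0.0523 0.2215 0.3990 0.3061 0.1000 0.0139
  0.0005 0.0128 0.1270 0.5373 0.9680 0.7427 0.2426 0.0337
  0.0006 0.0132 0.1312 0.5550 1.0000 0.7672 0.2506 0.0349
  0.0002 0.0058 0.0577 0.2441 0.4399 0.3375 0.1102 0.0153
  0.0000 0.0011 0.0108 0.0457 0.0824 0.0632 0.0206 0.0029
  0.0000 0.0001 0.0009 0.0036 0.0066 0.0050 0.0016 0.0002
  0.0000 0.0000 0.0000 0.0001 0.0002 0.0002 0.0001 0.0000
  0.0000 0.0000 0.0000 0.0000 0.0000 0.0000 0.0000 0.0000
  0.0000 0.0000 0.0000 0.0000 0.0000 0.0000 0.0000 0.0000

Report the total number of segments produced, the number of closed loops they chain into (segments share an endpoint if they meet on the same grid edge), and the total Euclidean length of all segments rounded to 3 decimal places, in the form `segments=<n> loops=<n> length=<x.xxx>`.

cell (0,3): code 0100 → (0.248,4.000)–(1.000,3.006)
cell (0,4): code 1100 → (0.536,5.000)–(0.248,4.000)
cell (0,5): code 1000 → (1.000,5.405)–(0.536,5.000)
cell (1,2): code 0100 → (1.153,3.000)–(2.000,2.965)
cell (1,3): code 1110 → (1.000,3.006)–(1.153,3.000)
cell (1,5): code 1001 → (2.000,5.440)–(1.000,5.405)
cell (2,2): code 0010 → (2.000,2.965)–(2.048,3.000)
cell (2,3): code 0011 → (2.048,3.000)–(2.821,4.000)
cell (2,4): code 0011 → (2.821,4.000)–(2.529,5.000)
cell (2,5): code 0001 → (2.529,5.000)–(2.000,5.440)
total: 10 segments, chained into 1 closed loop(s), length Σ = 7.958153

segments=10 loops=1 length=7.958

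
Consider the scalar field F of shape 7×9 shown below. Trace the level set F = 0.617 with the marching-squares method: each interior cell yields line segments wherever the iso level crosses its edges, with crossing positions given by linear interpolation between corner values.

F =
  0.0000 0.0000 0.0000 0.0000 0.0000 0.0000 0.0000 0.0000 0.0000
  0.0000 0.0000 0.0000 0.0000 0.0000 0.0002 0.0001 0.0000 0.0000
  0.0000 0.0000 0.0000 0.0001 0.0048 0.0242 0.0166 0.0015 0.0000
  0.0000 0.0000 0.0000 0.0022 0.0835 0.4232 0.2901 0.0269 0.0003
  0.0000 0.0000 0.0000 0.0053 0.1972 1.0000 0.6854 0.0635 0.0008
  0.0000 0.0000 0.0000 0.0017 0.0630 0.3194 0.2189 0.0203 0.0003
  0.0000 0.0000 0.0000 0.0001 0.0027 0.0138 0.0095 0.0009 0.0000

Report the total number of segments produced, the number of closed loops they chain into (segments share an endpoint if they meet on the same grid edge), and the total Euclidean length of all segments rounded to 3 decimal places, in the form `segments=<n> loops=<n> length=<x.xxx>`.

segments=6 loops=1 length=4.141

cell (3,4): code 0100 → (3.336,5.000)–(4.000,4.523)
cell (3,5): code 1100 → (3.827,6.000)–(3.336,5.000)
cell (3,6): code 1000 → (4.000,6.110)–(3.827,6.000)
cell (4,4): code 0010 → (4.000,4.523)–(4.563,5.000)
cell (4,5): code 0011 → (4.563,5.000)–(4.147,6.000)
cell (4,6): code 0001 → (4.147,6.000)–(4.000,6.110)
total: 6 segments, chained into 1 closed loop(s), length Σ = 4.140849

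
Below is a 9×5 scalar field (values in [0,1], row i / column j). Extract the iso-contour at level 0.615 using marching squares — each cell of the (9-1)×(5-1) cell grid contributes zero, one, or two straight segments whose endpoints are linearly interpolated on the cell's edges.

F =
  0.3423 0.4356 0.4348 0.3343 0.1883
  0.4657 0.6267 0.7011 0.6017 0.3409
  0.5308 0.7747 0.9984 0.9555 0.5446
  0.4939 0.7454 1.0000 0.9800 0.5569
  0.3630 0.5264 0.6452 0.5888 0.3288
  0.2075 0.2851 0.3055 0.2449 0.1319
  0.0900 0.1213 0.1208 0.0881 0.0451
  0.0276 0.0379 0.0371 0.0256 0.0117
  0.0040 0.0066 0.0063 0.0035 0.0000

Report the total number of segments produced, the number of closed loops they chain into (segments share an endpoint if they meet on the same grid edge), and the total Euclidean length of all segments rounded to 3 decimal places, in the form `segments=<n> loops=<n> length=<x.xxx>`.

cell (0,0): code 0100 → (0.939,1.000)–(1.000,0.927)
cell (0,1): code 1100 → (0.677,2.000)–(0.939,1.000)
cell (0,2): code 1000 → (1.000,2.866)–(0.677,2.000)
cell (1,0): code 0110 → (1.000,0.927)–(2.000,0.345)
cell (1,2): code 1101 → (1.038,3.000)–(1.000,2.866)
cell (1,3): code 1000 → (2.000,3.829)–(1.038,3.000)
cell (2,0): code 0110 → (2.000,0.345)–(3.000,0.482)
cell (2,3): code 1001 → (3.000,3.863)–(2.000,3.829)
cell (3,0): code 0010 → (3.000,0.482)–(3.595,1.000)
cell (3,1): code 0111 → (3.595,1.000)–(4.000,1.746)
cell (3,2): code 1011 → (4.000,2.535)–(3.933,3.000)
cell (3,3): code 0001 → (3.933,3.000)–(3.000,3.863)
cell (4,1): code 0010 → (4.000,1.746)–(4.089,2.000)
cell (4,2): code 0001 → (4.089,2.000)–(4.000,2.535)
total: 14 segments, chained into 1 closed loop(s), length Σ = 10.819437

segments=14 loops=1 length=10.819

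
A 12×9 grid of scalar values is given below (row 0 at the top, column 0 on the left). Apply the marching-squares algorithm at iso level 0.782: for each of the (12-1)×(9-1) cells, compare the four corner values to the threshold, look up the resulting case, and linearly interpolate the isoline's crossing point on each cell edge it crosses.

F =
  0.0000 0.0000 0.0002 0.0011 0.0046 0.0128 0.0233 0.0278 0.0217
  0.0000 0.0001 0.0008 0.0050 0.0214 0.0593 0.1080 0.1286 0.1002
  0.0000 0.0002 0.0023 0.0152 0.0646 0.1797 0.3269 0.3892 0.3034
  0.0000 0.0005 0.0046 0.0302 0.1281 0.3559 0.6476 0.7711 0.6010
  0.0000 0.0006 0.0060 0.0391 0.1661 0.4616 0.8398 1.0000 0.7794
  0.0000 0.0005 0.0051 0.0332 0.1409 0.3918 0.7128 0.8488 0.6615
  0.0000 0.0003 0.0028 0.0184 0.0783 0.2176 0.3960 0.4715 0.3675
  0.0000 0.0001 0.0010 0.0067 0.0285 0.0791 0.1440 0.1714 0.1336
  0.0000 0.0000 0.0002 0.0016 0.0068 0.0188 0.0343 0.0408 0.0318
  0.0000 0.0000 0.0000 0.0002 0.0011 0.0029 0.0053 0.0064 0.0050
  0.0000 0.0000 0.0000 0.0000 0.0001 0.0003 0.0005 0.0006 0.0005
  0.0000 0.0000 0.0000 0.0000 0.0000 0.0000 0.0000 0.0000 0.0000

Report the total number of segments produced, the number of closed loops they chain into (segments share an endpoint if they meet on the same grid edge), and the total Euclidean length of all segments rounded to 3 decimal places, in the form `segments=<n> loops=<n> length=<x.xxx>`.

cell (3,5): code 0100 → (3.699,6.000)–(4.000,5.847)
cell (3,6): code 1100 → (3.048,7.000)–(3.699,6.000)
cell (3,7): code 1000 → (4.000,7.988)–(3.048,7.000)
cell (4,5): code 0010 → (4.000,5.847)–(4.455,6.000)
cell (4,6): code 0111 → (4.455,6.000)–(5.000,6.509)
cell (4,7): code 1001 → (5.000,7.357)–(4.000,7.988)
cell (5,6): code 0010 → (5.000,6.509)–(5.177,7.000)
cell (5,7): code 0001 → (5.177,7.000)–(5.000,7.357)
total: 8 segments, chained into 1 closed loop(s), length Σ = 6.232002

segments=8 loops=1 length=6.232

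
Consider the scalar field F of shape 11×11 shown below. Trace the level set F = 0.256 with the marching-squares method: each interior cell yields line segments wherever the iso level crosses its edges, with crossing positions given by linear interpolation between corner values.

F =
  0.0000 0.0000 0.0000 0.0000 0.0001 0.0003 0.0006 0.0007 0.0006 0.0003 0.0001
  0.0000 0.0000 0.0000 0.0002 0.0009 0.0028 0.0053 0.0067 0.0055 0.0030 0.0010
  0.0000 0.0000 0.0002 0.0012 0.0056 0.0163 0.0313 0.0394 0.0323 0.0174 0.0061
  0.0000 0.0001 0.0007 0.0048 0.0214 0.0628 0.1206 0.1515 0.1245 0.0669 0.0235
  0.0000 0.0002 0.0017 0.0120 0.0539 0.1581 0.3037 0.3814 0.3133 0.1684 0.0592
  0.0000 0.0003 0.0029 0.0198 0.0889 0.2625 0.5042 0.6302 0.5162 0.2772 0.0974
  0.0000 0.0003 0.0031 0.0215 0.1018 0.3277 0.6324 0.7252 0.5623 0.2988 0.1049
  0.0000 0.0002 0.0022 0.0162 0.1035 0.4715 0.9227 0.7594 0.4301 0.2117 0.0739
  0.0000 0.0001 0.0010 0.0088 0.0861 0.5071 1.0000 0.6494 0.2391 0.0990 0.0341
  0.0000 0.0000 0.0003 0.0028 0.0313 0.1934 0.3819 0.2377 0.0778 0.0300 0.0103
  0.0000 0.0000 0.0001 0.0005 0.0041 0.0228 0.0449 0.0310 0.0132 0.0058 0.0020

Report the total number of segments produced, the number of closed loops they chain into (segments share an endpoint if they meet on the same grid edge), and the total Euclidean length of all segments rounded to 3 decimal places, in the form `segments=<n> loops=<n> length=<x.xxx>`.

cell (3,5): code 0100 → (3.739,6.000)–(4.000,5.672)
cell (3,6): code 1100 → (3.455,7.000)–(3.739,6.000)
cell (3,7): code 1100 → (3.697,8.000)–(3.455,7.000)
cell (3,8): code 1000 → (4.000,8.395)–(3.697,8.000)
cell (4,4): code 0100 → (4.938,5.000)–(5.000,4.963)
cell (4,5): code 1110 → (4.000,5.672)–(4.938,5.000)
cell (4,8): code 1101 → (4.805,9.000)–(4.000,8.395)
cell (4,9): code 1000 → (5.000,9.118)–(4.805,9.000)
cell (5,4): code 0110 → (5.000,4.963)–(6.000,4.683)
cell (5,9): code 1001 → (6.000,9.221)–(5.000,9.118)
cell (6,4): code 0110 → (6.000,4.683)–(7.000,4.414)
cell (6,8): code 1011 → (7.000,8.797)–(6.491,9.000)
cell (6,9): code 0001 → (6.491,9.000)–(6.000,9.221)
cell (7,4): code 0110 → (7.000,4.414)–(8.000,4.404)
cell (7,7): code 1011 → (8.000,7.959)–(7.912,8.000)
cell (7,8): code 0001 → (7.912,8.000)–(7.000,8.797)
cell (8,4): code 0010 → (8.000,4.404)–(8.800,5.000)
cell (8,5): code 0111 → (8.800,5.000)–(9.000,5.332)
cell (8,6): code 1011 → (9.000,6.873)–(8.956,7.000)
cell (8,7): code 0001 → (8.956,7.000)–(8.000,7.959)
cell (9,5): code 0010 → (9.000,5.332)–(9.374,6.000)
cell (9,6): code 0001 → (9.374,6.000)–(9.000,6.873)
total: 22 segments, chained into 1 closed loop(s), length Σ = 16.509489

segments=22 loops=1 length=16.509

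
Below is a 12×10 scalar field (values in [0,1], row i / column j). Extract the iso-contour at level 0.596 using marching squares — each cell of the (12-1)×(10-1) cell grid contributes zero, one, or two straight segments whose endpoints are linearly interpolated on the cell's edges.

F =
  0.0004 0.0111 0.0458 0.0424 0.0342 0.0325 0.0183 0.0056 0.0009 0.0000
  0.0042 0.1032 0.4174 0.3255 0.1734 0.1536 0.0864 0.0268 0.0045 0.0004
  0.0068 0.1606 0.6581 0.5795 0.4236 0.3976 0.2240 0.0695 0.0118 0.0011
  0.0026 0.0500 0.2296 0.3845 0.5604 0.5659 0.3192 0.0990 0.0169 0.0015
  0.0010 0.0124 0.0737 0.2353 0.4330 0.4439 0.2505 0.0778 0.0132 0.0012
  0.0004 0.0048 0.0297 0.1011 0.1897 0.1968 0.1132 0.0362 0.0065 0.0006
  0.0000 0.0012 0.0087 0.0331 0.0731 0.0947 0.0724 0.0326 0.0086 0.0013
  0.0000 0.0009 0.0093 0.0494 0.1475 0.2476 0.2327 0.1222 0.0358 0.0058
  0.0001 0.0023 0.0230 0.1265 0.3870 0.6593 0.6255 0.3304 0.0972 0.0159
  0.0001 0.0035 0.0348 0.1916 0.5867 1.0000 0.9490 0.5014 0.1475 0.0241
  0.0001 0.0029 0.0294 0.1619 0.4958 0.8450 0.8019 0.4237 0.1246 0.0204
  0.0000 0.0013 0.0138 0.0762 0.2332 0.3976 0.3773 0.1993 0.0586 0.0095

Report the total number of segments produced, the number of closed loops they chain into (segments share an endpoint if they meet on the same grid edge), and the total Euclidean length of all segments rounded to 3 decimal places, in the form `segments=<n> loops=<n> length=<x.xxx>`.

segments=14 loops=2 length=10.680

cell (1,1): code 0100 → (1.742,2.000)–(2.000,1.875)
cell (1,2): code 1000 → (2.000,2.790)–(1.742,2.000)
cell (2,1): code 0010 → (2.000,1.875)–(2.145,2.000)
cell (2,2): code 0001 → (2.145,2.000)–(2.000,2.790)
cell (7,4): code 0100 → (7.846,5.000)–(8.000,4.768)
cell (7,5): code 1100 → (7.925,6.000)–(7.846,5.000)
cell (7,6): code 1000 → (8.000,6.100)–(7.925,6.000)
cell (8,4): code 0110 → (8.000,4.768)–(9.000,4.023)
cell (8,6): code 1001 → (9.000,6.789)–(8.000,6.100)
cell (9,4): code 0110 → (9.000,4.023)–(10.000,4.287)
cell (9,6): code 1001 → (10.000,6.544)–(9.000,6.789)
cell (10,4): code 0010 → (10.000,4.287)–(10.557,5.000)
cell (10,5): code 0011 → (10.557,5.000)–(10.485,6.000)
cell (10,6): code 0001 → (10.485,6.000)–(10.000,6.544)
total: 14 segments, chained into 2 closed loop(s), length Σ = 10.680274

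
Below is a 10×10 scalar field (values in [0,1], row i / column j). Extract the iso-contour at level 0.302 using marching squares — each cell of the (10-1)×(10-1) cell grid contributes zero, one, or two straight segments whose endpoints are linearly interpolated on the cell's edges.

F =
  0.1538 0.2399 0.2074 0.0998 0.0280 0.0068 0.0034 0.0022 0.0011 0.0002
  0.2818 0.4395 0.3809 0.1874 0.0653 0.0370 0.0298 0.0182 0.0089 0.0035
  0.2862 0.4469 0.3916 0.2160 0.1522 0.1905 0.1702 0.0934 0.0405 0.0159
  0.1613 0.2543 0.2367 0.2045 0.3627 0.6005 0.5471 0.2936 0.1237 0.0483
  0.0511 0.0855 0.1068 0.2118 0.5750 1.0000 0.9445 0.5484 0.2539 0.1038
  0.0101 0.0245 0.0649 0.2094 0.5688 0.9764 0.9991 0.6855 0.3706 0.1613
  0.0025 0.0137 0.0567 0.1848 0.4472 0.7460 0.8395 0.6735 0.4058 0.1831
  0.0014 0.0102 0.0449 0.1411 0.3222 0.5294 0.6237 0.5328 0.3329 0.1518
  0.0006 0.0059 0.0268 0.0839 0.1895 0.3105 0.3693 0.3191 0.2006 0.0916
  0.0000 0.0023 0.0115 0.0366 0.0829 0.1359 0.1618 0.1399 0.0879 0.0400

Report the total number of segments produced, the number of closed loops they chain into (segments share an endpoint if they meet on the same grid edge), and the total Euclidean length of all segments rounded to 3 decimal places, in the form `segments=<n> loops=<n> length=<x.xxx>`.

cell (0,0): code 0100 → (0.311,1.000)–(1.000,0.128)
cell (0,1): code 1100 → (0.545,2.000)–(0.311,1.000)
cell (0,2): code 1000 → (1.000,2.408)–(0.545,2.000)
cell (1,0): code 0110 → (1.000,0.128)–(2.000,0.098)
cell (1,2): code 1001 → (2.000,2.510)–(1.000,2.408)
cell (2,0): code 0010 → (2.000,0.098)–(2.752,1.000)
cell (2,1): code 0011 → (2.752,1.000)–(2.578,2.000)
cell (2,2): code 0001 → (2.578,2.000)–(2.000,2.510)
cell (2,3): code 0100 → (2.712,4.000)–(3.000,3.616)
cell (2,4): code 1100 → (2.272,5.000)–(2.712,4.000)
cell (2,5): code 1100 → (2.350,6.000)–(2.272,5.000)
cell (2,6): code 1000 → (3.000,6.967)–(2.350,6.000)
cell (3,3): code 0110 → (3.000,3.616)–(4.000,3.248)
cell (3,6): code 1101 → (3.033,7.000)–(3.000,6.967)
cell (3,7): code 1000 → (4.000,7.837)–(3.033,7.000)
cell (4,3): code 0110 → (4.000,3.248)–(5.000,3.258)
cell (4,7): code 1101 → (4.412,8.000)–(4.000,7.837)
cell (4,8): code 1000 → (5.000,8.328)–(4.412,8.000)
cell (5,3): code 0110 → (5.000,3.258)–(6.000,3.447)
cell (5,8): code 1001 → (6.000,8.466)–(5.000,8.328)
cell (6,3): code 0110 → (6.000,3.447)–(7.000,3.888)
cell (6,8): code 1001 → (7.000,8.171)–(6.000,8.466)
cell (7,3): code 0010 → (7.000,3.888)–(7.152,4.000)
cell (7,4): code 0111 → (7.152,4.000)–(8.000,4.930)
cell (7,7): code 1011 → (8.000,7.144)–(7.234,8.000)
cell (7,8): code 0001 → (7.234,8.000)–(7.000,8.171)
cell (8,4): code 0010 → (8.000,4.930)–(8.049,5.000)
cell (8,5): code 0011 → (8.049,5.000)–(8.324,6.000)
cell (8,6): code 0011 → (8.324,6.000)–(8.095,7.000)
cell (8,7): code 0001 → (8.095,7.000)–(8.000,7.144)
total: 30 segments, chained into 2 closed loop(s), length Σ = 25.333234

segments=30 loops=2 length=25.333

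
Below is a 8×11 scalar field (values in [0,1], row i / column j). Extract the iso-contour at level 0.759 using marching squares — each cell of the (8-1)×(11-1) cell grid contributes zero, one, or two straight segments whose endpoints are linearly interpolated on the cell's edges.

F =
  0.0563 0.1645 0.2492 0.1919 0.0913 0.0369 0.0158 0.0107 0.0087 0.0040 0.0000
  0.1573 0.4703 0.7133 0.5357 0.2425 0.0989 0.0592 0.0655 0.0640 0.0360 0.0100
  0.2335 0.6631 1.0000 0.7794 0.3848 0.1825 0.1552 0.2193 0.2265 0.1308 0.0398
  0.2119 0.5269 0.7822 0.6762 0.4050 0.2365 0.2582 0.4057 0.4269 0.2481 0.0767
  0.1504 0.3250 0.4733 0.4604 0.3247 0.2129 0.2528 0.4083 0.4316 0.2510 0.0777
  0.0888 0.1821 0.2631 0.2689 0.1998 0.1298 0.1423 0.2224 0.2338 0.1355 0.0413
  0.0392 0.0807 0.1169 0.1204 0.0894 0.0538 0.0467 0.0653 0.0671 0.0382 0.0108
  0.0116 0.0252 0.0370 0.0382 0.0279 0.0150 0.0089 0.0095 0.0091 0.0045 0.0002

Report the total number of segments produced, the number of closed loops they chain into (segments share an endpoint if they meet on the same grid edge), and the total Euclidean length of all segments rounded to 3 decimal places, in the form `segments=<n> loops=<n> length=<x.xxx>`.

segments=8 loops=1 length=5.309

cell (1,1): code 0100 → (1.159,2.000)–(2.000,1.285)
cell (1,2): code 1100 → (1.916,3.000)–(1.159,2.000)
cell (1,3): code 1000 → (2.000,3.052)–(1.916,3.000)
cell (2,1): code 0110 → (2.000,1.285)–(3.000,1.909)
cell (2,2): code 1011 → (3.000,2.219)–(2.198,3.000)
cell (2,3): code 0001 → (2.198,3.000)–(2.000,3.052)
cell (3,1): code 0010 → (3.000,1.909)–(3.075,2.000)
cell (3,2): code 0001 → (3.075,2.000)–(3.000,2.219)
total: 8 segments, chained into 1 closed loop(s), length Σ = 5.308666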